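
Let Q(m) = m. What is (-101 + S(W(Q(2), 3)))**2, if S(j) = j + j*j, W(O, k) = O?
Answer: 9025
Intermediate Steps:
S(j) = j + j**2
(-101 + S(W(Q(2), 3)))**2 = (-101 + 2*(1 + 2))**2 = (-101 + 2*3)**2 = (-101 + 6)**2 = (-95)**2 = 9025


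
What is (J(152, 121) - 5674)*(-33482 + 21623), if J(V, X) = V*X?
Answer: -150822762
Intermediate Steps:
(J(152, 121) - 5674)*(-33482 + 21623) = (152*121 - 5674)*(-33482 + 21623) = (18392 - 5674)*(-11859) = 12718*(-11859) = -150822762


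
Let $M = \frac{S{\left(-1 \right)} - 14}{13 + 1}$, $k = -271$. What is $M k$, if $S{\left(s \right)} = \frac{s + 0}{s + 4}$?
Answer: $\frac{11653}{42} \approx 277.45$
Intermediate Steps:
$S{\left(s \right)} = \frac{s}{4 + s}$
$M = - \frac{43}{42}$ ($M = \frac{- \frac{1}{4 - 1} - 14}{13 + 1} = \frac{- \frac{1}{3} - 14}{14} = \left(\left(-1\right) \frac{1}{3} - 14\right) \frac{1}{14} = \left(- \frac{1}{3} - 14\right) \frac{1}{14} = \left(- \frac{43}{3}\right) \frac{1}{14} = - \frac{43}{42} \approx -1.0238$)
$M k = \left(- \frac{43}{42}\right) \left(-271\right) = \frac{11653}{42}$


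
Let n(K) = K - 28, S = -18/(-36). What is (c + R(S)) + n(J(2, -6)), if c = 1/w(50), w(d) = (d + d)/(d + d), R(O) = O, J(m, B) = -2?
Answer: -57/2 ≈ -28.500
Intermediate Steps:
S = ½ (S = -18*(-1/36) = ½ ≈ 0.50000)
w(d) = 1 (w(d) = (2*d)/((2*d)) = (2*d)*(1/(2*d)) = 1)
n(K) = -28 + K
c = 1 (c = 1/1 = 1)
(c + R(S)) + n(J(2, -6)) = (1 + ½) + (-28 - 2) = 3/2 - 30 = -57/2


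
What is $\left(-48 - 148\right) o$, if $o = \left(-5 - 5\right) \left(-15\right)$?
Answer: $-29400$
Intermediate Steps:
$o = 150$ ($o = \left(-10\right) \left(-15\right) = 150$)
$\left(-48 - 148\right) o = \left(-48 - 148\right) 150 = \left(-196\right) 150 = -29400$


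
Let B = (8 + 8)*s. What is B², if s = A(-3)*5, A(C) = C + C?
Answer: 230400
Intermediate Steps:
A(C) = 2*C
s = -30 (s = (2*(-3))*5 = -6*5 = -30)
B = -480 (B = (8 + 8)*(-30) = 16*(-30) = -480)
B² = (-480)² = 230400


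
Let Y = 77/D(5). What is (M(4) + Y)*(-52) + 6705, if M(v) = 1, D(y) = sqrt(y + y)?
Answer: 6653 - 2002*sqrt(10)/5 ≈ 5386.8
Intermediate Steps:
D(y) = sqrt(2)*sqrt(y) (D(y) = sqrt(2*y) = sqrt(2)*sqrt(y))
Y = 77*sqrt(10)/10 (Y = 77/((sqrt(2)*sqrt(5))) = 77/(sqrt(10)) = 77*(sqrt(10)/10) = 77*sqrt(10)/10 ≈ 24.350)
(M(4) + Y)*(-52) + 6705 = (1 + 77*sqrt(10)/10)*(-52) + 6705 = (-52 - 2002*sqrt(10)/5) + 6705 = 6653 - 2002*sqrt(10)/5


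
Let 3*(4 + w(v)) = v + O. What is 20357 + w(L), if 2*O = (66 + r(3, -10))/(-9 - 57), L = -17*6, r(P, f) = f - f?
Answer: 121913/6 ≈ 20319.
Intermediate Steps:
r(P, f) = 0
L = -102
O = -½ (O = ((66 + 0)/(-9 - 57))/2 = (66/(-66))/2 = (66*(-1/66))/2 = (½)*(-1) = -½ ≈ -0.50000)
w(v) = -25/6 + v/3 (w(v) = -4 + (v - ½)/3 = -4 + (-½ + v)/3 = -4 + (-⅙ + v/3) = -25/6 + v/3)
20357 + w(L) = 20357 + (-25/6 + (⅓)*(-102)) = 20357 + (-25/6 - 34) = 20357 - 229/6 = 121913/6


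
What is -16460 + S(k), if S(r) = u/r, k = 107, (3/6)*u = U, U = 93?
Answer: -1761034/107 ≈ -16458.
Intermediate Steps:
u = 186 (u = 2*93 = 186)
S(r) = 186/r
-16460 + S(k) = -16460 + 186/107 = -1761034/107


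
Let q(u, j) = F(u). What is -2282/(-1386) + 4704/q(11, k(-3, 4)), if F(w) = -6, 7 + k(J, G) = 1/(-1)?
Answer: -77453/99 ≈ -782.35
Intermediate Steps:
k(J, G) = -8 (k(J, G) = -7 + 1/(-1) = -7 - 1 = -8)
q(u, j) = -6
-2282/(-1386) + 4704/q(11, k(-3, 4)) = -2282/(-1386) + 4704/(-6) = -2282*(-1/1386) + 4704*(-⅙) = 163/99 - 784 = -77453/99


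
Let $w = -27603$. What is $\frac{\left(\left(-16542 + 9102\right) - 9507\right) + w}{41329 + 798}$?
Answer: $- \frac{44550}{42127} \approx -1.0575$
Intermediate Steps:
$\frac{\left(\left(-16542 + 9102\right) - 9507\right) + w}{41329 + 798} = \frac{\left(\left(-16542 + 9102\right) - 9507\right) - 27603}{41329 + 798} = \frac{\left(-7440 - 9507\right) - 27603}{42127} = \left(-16947 - 27603\right) \frac{1}{42127} = \left(-44550\right) \frac{1}{42127} = - \frac{44550}{42127}$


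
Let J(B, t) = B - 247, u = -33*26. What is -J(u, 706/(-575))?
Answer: 1105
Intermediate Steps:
u = -858
J(B, t) = -247 + B
-J(u, 706/(-575)) = -(-247 - 858) = -1*(-1105) = 1105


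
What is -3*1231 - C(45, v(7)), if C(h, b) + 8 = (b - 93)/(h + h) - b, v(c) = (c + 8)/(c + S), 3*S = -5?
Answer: -1766969/480 ≈ -3681.2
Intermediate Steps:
S = -5/3 (S = (1/3)*(-5) = -5/3 ≈ -1.6667)
v(c) = (8 + c)/(-5/3 + c) (v(c) = (c + 8)/(c - 5/3) = (8 + c)/(-5/3 + c))
C(h, b) = -8 - b + (-93 + b)/(2*h) (C(h, b) = -8 + ((b - 93)/(h + h) - b) = -8 + ((-93 + b)/((2*h)) - b) = -8 + ((-93 + b)*(1/(2*h)) - b) = -8 + ((-93 + b)/(2*h) - b) = -8 + (-b + (-93 + b)/(2*h)) = -8 - b + (-93 + b)/(2*h))
-3*1231 - C(45, v(7)) = -3*1231 - (-93 + 3*(8 + 7)/(-5 + 3*7) - 2*45*(8 + 3*(8 + 7)/(-5 + 3*7)))/(2*45) = -3693 - (-93 + 3*15/(-5 + 21) - 2*45*(8 + 3*15/(-5 + 21)))/(2*45) = -3693 - (-93 + 3*15/16 - 2*45*(8 + 3*15/16))/(2*45) = -3693 - (-93 + 3*(1/16)*15 - 2*45*(8 + 3*(1/16)*15))/(2*45) = -3693 - (-93 + 45/16 - 2*45*(8 + 45/16))/(2*45) = -3693 - (-93 + 45/16 - 2*45*173/16)/(2*45) = -3693 - (-93 + 45/16 - 7785/8)/(2*45) = -3693 - (-17013)/(2*45*16) = -3693 - 1*(-5671/480) = -3693 + 5671/480 = -1766969/480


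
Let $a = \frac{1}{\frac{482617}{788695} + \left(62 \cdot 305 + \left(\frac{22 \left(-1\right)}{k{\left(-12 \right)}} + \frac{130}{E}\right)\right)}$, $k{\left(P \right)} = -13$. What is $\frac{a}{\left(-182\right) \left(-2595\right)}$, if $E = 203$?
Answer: $\frac{4574431}{40860622829605854} \approx 1.1195 \cdot 10^{-10}$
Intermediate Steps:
$a = \frac{2081366105}{39364761878233}$ ($a = \frac{1}{\frac{482617}{788695} + \left(62 \cdot 305 + \left(\frac{22 \left(-1\right)}{-13} + \frac{130}{203}\right)\right)} = \frac{1}{482617 \cdot \frac{1}{788695} + \left(18910 + \left(\left(-22\right) \left(- \frac{1}{13}\right) + 130 \cdot \frac{1}{203}\right)\right)} = \frac{1}{\frac{482617}{788695} + \left(18910 + \left(\frac{22}{13} + \frac{130}{203}\right)\right)} = \frac{1}{\frac{482617}{788695} + \left(18910 + \frac{6156}{2639}\right)} = \frac{1}{\frac{482617}{788695} + \frac{49909646}{2639}} = \frac{1}{\frac{39364761878233}{2081366105}} = \frac{2081366105}{39364761878233} \approx 5.2874 \cdot 10^{-5}$)
$\frac{a}{\left(-182\right) \left(-2595\right)} = \frac{2081366105}{39364761878233 \left(\left(-182\right) \left(-2595\right)\right)} = \frac{2081366105}{39364761878233 \cdot 472290} = \frac{2081366105}{39364761878233} \cdot \frac{1}{472290} = \frac{4574431}{40860622829605854}$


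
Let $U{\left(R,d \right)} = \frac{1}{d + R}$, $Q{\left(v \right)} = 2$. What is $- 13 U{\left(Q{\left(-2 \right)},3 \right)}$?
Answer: $- \frac{13}{5} \approx -2.6$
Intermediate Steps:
$U{\left(R,d \right)} = \frac{1}{R + d}$
$- 13 U{\left(Q{\left(-2 \right)},3 \right)} = - \frac{13}{2 + 3} = - \frac{13}{5}$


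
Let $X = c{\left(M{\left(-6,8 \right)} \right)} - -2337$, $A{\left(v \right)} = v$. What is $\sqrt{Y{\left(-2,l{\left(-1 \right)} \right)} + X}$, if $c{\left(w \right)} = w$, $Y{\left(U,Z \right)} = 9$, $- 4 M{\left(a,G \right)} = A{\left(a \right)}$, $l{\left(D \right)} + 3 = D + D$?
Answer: $\frac{\sqrt{9390}}{2} \approx 48.451$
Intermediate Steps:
$l{\left(D \right)} = -3 + 2 D$ ($l{\left(D \right)} = -3 + \left(D + D\right) = -3 + 2 D$)
$M{\left(a,G \right)} = - \frac{a}{4}$
$X = \frac{4677}{2}$ ($X = \left(- \frac{1}{4}\right) \left(-6\right) - -2337 = \frac{3}{2} + 2337 = \frac{4677}{2} \approx 2338.5$)
$\sqrt{Y{\left(-2,l{\left(-1 \right)} \right)} + X} = \sqrt{9 + \frac{4677}{2}} = \sqrt{\frac{4695}{2}} = \frac{\sqrt{9390}}{2}$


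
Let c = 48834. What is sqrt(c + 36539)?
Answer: sqrt(85373) ≈ 292.19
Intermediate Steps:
sqrt(c + 36539) = sqrt(48834 + 36539) = sqrt(85373)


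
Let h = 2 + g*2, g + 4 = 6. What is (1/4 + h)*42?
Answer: 525/2 ≈ 262.50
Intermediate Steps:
g = 2 (g = -4 + 6 = 2)
h = 6 (h = 2 + 2*2 = 2 + 4 = 6)
(1/4 + h)*42 = (1/4 + 6)*42 = (¼ + 6)*42 = (25/4)*42 = 525/2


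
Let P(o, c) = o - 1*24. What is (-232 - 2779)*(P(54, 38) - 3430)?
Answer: 10237400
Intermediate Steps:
P(o, c) = -24 + o (P(o, c) = o - 24 = -24 + o)
(-232 - 2779)*(P(54, 38) - 3430) = (-232 - 2779)*((-24 + 54) - 3430) = -3011*(30 - 3430) = -3011*(-3400) = 10237400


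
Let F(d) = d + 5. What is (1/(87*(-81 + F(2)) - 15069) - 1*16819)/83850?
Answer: -4206119/20969325 ≈ -0.20058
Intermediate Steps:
F(d) = 5 + d
(1/(87*(-81 + F(2)) - 15069) - 1*16819)/83850 = (1/(87*(-81 + (5 + 2)) - 15069) - 1*16819)/83850 = (1/(87*(-81 + 7) - 15069) - 16819)*(1/83850) = (1/(87*(-74) - 15069) - 16819)*(1/83850) = (1/(-6438 - 15069) - 16819)*(1/83850) = (1/(-21507) - 16819)*(1/83850) = (-1/21507 - 16819)*(1/83850) = -361726234/21507*1/83850 = -4206119/20969325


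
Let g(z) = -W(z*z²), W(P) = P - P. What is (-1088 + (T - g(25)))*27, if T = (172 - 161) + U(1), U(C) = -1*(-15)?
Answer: -28674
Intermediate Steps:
U(C) = 15
W(P) = 0
T = 26 (T = (172 - 161) + 15 = 11 + 15 = 26)
g(z) = 0 (g(z) = -1*0 = 0)
(-1088 + (T - g(25)))*27 = (-1088 + (26 - 1*0))*27 = (-1088 + (26 + 0))*27 = (-1088 + 26)*27 = -1062*27 = -28674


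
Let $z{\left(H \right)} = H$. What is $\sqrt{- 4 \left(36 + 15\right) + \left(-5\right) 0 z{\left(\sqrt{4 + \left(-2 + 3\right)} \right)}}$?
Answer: $2 i \sqrt{51} \approx 14.283 i$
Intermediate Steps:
$\sqrt{- 4 \left(36 + 15\right) + \left(-5\right) 0 z{\left(\sqrt{4 + \left(-2 + 3\right)} \right)}} = \sqrt{- 4 \left(36 + 15\right) + \left(-5\right) 0 \sqrt{4 + \left(-2 + 3\right)}} = \sqrt{\left(-4\right) 51 + 0 \sqrt{4 + 1}} = \sqrt{-204 + 0 \sqrt{5}} = \sqrt{-204 + 0} = \sqrt{-204} = 2 i \sqrt{51}$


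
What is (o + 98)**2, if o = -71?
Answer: 729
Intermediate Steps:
(o + 98)**2 = (-71 + 98)**2 = 27**2 = 729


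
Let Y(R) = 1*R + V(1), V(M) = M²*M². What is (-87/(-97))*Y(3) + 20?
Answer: 2288/97 ≈ 23.588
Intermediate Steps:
V(M) = M⁴
Y(R) = 1 + R (Y(R) = 1*R + 1⁴ = R + 1 = 1 + R)
(-87/(-97))*Y(3) + 20 = (-87/(-97))*(1 + 3) + 20 = -87*(-1/97)*4 + 20 = (87/97)*4 + 20 = 348/97 + 20 = 2288/97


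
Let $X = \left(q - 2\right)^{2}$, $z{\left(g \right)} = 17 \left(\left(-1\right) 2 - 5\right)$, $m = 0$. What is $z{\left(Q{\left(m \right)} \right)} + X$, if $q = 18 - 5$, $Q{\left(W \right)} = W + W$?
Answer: $2$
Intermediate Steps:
$Q{\left(W \right)} = 2 W$
$z{\left(g \right)} = -119$ ($z{\left(g \right)} = 17 \left(-2 - 5\right) = 17 \left(-7\right) = -119$)
$q = 13$
$X = 121$ ($X = \left(13 - 2\right)^{2} = 11^{2} = 121$)
$z{\left(Q{\left(m \right)} \right)} + X = -119 + 121 = 2$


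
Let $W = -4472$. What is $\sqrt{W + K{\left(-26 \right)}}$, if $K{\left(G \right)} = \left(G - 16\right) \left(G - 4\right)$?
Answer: $2 i \sqrt{803} \approx 56.674 i$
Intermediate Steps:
$K{\left(G \right)} = \left(-16 + G\right) \left(-4 + G\right)$
$\sqrt{W + K{\left(-26 \right)}} = \sqrt{-4472 + \left(64 + \left(-26\right)^{2} - -520\right)} = \sqrt{-4472 + \left(64 + 676 + 520\right)} = \sqrt{-4472 + 1260} = \sqrt{-3212} = 2 i \sqrt{803}$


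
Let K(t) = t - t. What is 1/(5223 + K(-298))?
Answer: 1/5223 ≈ 0.00019146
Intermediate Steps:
K(t) = 0
1/(5223 + K(-298)) = 1/(5223 + 0) = 1/5223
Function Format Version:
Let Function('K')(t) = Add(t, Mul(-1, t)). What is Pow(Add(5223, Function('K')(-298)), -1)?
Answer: Rational(1, 5223) ≈ 0.00019146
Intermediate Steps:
Function('K')(t) = 0
Pow(Add(5223, Function('K')(-298)), -1) = Pow(Add(5223, 0), -1) = Pow(5223, -1) = Rational(1, 5223)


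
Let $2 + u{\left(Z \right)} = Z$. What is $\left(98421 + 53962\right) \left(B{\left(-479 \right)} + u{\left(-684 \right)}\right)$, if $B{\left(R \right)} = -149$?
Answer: $-127239805$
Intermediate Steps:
$u{\left(Z \right)} = -2 + Z$
$\left(98421 + 53962\right) \left(B{\left(-479 \right)} + u{\left(-684 \right)}\right) = \left(98421 + 53962\right) \left(-149 - 686\right) = 152383 \left(-149 - 686\right) = 152383 \left(-835\right) = -127239805$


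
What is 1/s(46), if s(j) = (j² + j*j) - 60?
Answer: 1/4172 ≈ 0.00023969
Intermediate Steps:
s(j) = -60 + 2*j² (s(j) = (j² + j²) - 60 = 2*j² - 60 = -60 + 2*j²)
1/s(46) = 1/(-60 + 2*46²) = 1/(-60 + 2*2116) = 1/(-60 + 4232) = 1/4172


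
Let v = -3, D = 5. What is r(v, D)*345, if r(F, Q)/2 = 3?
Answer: 2070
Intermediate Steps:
r(F, Q) = 6 (r(F, Q) = 2*3 = 6)
r(v, D)*345 = 6*345 = 2070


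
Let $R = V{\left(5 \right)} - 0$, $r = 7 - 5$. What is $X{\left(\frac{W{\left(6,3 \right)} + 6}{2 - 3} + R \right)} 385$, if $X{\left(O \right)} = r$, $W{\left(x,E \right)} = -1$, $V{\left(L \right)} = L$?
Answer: $770$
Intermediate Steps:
$r = 2$
$R = 5$ ($R = 5 - 0 = 5 + 0 = 5$)
$X{\left(O \right)} = 2$
$X{\left(\frac{W{\left(6,3 \right)} + 6}{2 - 3} + R \right)} 385 = 2 \cdot 385 = 770$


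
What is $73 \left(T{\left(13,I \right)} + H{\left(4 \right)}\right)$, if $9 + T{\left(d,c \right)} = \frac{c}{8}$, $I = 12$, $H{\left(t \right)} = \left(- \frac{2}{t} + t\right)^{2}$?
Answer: $\frac{1387}{4} \approx 346.75$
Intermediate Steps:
$H{\left(t \right)} = \left(t - \frac{2}{t}\right)^{2}$
$T{\left(d,c \right)} = -9 + \frac{c}{8}$
$73 \left(T{\left(13,I \right)} + H{\left(4 \right)}\right) = 73 \left(\left(-9 + \frac{1}{8} \cdot 12\right) + \frac{\left(-2 + 4^{2}\right)^{2}}{16}\right) = 73 \left(\left(-9 + \frac{3}{2}\right) + \frac{\left(-2 + 16\right)^{2}}{16}\right) = 73 \left(- \frac{15}{2} + \frac{14^{2}}{16}\right) = 73 \left(- \frac{15}{2} + \frac{1}{16} \cdot 196\right) = 73 \left(- \frac{15}{2} + \frac{49}{4}\right) = 73 \cdot \frac{19}{4} = \frac{1387}{4}$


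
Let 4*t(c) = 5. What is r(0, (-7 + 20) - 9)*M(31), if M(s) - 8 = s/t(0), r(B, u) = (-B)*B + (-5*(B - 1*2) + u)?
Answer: 2296/5 ≈ 459.20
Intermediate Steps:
t(c) = 5/4 (t(c) = (¼)*5 = 5/4)
r(B, u) = 10 + u - B² - 5*B (r(B, u) = -B² + (-5*(B - 2) + u) = -B² + (-5*(-2 + B) + u) = -B² + ((10 - 5*B) + u) = -B² + (10 + u - 5*B) = 10 + u - B² - 5*B)
M(s) = 8 + 4*s/5 (M(s) = 8 + s/(5/4) = 8 + s*(⅘) = 8 + 4*s/5)
r(0, (-7 + 20) - 9)*M(31) = (10 + ((-7 + 20) - 9) - 1*0² - 5*0)*(8 + (⅘)*31) = (10 + (13 - 9) - 1*0 + 0)*(8 + 124/5) = (10 + 4 + 0 + 0)*(164/5) = 14*(164/5) = 2296/5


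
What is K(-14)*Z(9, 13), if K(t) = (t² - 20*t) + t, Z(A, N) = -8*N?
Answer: -48048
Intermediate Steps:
K(t) = t² - 19*t
K(-14)*Z(9, 13) = (-14*(-19 - 14))*(-8*13) = -14*(-33)*(-104) = 462*(-104) = -48048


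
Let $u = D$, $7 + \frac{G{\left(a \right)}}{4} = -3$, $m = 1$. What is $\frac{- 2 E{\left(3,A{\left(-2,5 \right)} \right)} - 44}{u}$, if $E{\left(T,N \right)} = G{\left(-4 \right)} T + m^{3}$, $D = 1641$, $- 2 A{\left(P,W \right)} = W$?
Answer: $\frac{194}{1641} \approx 0.11822$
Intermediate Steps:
$A{\left(P,W \right)} = - \frac{W}{2}$
$G{\left(a \right)} = -40$ ($G{\left(a \right)} = -28 + 4 \left(-3\right) = -28 - 12 = -40$)
$E{\left(T,N \right)} = 1 - 40 T$ ($E{\left(T,N \right)} = - 40 T + 1^{3} = - 40 T + 1 = 1 - 40 T$)
$u = 1641$
$\frac{- 2 E{\left(3,A{\left(-2,5 \right)} \right)} - 44}{u} = \frac{- 2 \left(1 - 120\right) - 44}{1641} = \left(- 2 \left(1 - 120\right) - 44\right) \frac{1}{1641} = \left(\left(-2\right) \left(-119\right) - 44\right) \frac{1}{1641} = \left(238 - 44\right) \frac{1}{1641} = 194 \cdot \frac{1}{1641} = \frac{194}{1641}$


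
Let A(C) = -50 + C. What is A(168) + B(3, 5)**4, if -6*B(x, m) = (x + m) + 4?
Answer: 134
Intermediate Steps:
B(x, m) = -2/3 - m/6 - x/6 (B(x, m) = -((x + m) + 4)/6 = -((m + x) + 4)/6 = -(4 + m + x)/6 = -2/3 - m/6 - x/6)
A(168) + B(3, 5)**4 = (-50 + 168) + (-2/3 - 1/6*5 - 1/6*3)**4 = 118 + (-2/3 - 5/6 - 1/2)**4 = 118 + (-2)**4 = 118 + 16 = 134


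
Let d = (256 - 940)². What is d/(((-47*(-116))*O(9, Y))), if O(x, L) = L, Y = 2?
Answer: 58482/1363 ≈ 42.907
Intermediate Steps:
d = 467856 (d = (-684)² = 467856)
d/(((-47*(-116))*O(9, Y))) = 467856/((-47*(-116)*2)) = 467856/((5452*2)) = 467856/10904 = 467856*(1/10904) = 58482/1363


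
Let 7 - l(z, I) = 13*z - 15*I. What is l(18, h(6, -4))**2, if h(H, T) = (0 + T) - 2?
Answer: 100489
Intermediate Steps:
h(H, T) = -2 + T (h(H, T) = T - 2 = -2 + T)
l(z, I) = 7 - 13*z + 15*I (l(z, I) = 7 - (13*z - 15*I) = 7 - (-15*I + 13*z) = 7 + (-13*z + 15*I) = 7 - 13*z + 15*I)
l(18, h(6, -4))**2 = (7 - 13*18 + 15*(-2 - 4))**2 = (7 - 234 + 15*(-6))**2 = (7 - 234 - 90)**2 = (-317)**2 = 100489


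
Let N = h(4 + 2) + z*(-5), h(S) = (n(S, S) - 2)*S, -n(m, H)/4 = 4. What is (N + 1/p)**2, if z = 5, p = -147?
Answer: 382280704/21609 ≈ 17691.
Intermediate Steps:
n(m, H) = -16 (n(m, H) = -4*4 = -16)
h(S) = -18*S (h(S) = (-16 - 2)*S = -18*S)
N = -133 (N = -18*(4 + 2) + 5*(-5) = -18*6 - 25 = -108 - 25 = -133)
(N + 1/p)**2 = (-133 + 1/(-147))**2 = (-133 - 1/147)**2 = (-19552/147)**2 = 382280704/21609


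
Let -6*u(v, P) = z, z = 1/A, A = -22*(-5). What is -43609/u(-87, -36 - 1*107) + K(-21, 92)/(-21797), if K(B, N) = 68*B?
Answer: 627359947608/21797 ≈ 2.8782e+7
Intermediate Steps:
A = 110
z = 1/110 ≈ 0.0090909
u(v, P) = -1/660 (u(v, P) = -⅙*1/110 = -1/660)
-43609/u(-87, -36 - 1*107) + K(-21, 92)/(-21797) = -43609/(-1/660) + (68*(-21))/(-21797) = -43609*(-660) - 1428*(-1/21797) = 28781940 + 1428/21797 = 627359947608/21797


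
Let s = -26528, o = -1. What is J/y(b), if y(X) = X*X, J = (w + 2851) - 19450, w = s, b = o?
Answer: -43127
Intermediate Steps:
b = -1
w = -26528
J = -43127 (J = (-26528 + 2851) - 19450 = -23677 - 19450 = -43127)
y(X) = X²
J/y(b) = -43127/((-1)²) = -43127/1 = -43127*1 = -43127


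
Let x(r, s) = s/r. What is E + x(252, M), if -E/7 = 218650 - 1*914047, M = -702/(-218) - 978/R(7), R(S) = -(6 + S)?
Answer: 579402035867/119028 ≈ 4.8678e+6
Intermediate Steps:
R(S) = -6 - S
M = 111165/1417 (M = -702/(-218) - 978/(-6 - 1*7) = -702*(-1/218) - 978/(-6 - 7) = 351/109 - 978/(-13) = 351/109 - 978*(-1/13) = 351/109 + 978/13 = 111165/1417 ≈ 78.451)
E = 4867779 (E = -7*(218650 - 1*914047) = -7*(218650 - 914047) = -7*(-695397) = 4867779)
E + x(252, M) = 4867779 + (111165/1417)/252 = 4867779 + (111165/1417)*(1/252) = 4867779 + 37055/119028 = 579402035867/119028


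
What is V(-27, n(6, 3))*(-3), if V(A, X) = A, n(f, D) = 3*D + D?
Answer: 81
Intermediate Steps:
n(f, D) = 4*D
V(-27, n(6, 3))*(-3) = -27*(-3) = 81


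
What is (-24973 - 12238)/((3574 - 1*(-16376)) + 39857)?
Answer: -37211/59807 ≈ -0.62218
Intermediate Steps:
(-24973 - 12238)/((3574 - 1*(-16376)) + 39857) = -37211/((3574 + 16376) + 39857) = -37211/(19950 + 39857) = -37211/59807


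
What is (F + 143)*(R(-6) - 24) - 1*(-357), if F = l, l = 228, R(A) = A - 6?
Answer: -12999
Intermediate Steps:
R(A) = -6 + A
F = 228
(F + 143)*(R(-6) - 24) - 1*(-357) = (228 + 143)*((-6 - 6) - 24) - 1*(-357) = 371*(-12 - 24) + 357 = 371*(-36) + 357 = -13356 + 357 = -12999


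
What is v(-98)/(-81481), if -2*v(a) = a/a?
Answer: 1/162962 ≈ 6.1364e-6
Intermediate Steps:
v(a) = -½ (v(a) = -a/(2*a) = -½*1 = -½)
v(-98)/(-81481) = -½/(-81481) = -½*(-1/81481) = 1/162962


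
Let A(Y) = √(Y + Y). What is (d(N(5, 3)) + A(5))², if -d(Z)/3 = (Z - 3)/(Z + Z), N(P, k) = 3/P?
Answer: (6 + √10)² ≈ 83.947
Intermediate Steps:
A(Y) = √2*√Y (A(Y) = √(2*Y) = √2*√Y)
d(Z) = -3*(-3 + Z)/(2*Z) (d(Z) = -3*(Z - 3)/(Z + Z) = -3*(-3 + Z)/(2*Z))
(d(N(5, 3)) + A(5))² = (3*(3 - 3/5)/(2*((3/5))) + √2*√5)² = (3*(3 - 3/5)/(2*((3*(⅕)))) + √10)² = (3*(3 - 1*⅗)/(2*(⅗)) + √10)² = ((3/2)*(5/3)*(3 - ⅗) + √10)² = ((3/2)*(5/3)*(12/5) + √10)² = (6 + √10)²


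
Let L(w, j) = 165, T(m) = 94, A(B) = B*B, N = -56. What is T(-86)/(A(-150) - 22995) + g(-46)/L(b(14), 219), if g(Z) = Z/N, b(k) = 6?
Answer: -233/1260 ≈ -0.18492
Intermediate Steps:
A(B) = B**2
g(Z) = -Z/56 (g(Z) = Z/(-56) = Z*(-1/56) = -Z/56)
T(-86)/(A(-150) - 22995) + g(-46)/L(b(14), 219) = 94/((-150)**2 - 22995) - 1/56*(-46)/165 = 94/(22500 - 22995) + (23/28)*(1/165) = 94/(-495) + 23/4620 = 94*(-1/495) + 23/4620 = -94/495 + 23/4620 = -233/1260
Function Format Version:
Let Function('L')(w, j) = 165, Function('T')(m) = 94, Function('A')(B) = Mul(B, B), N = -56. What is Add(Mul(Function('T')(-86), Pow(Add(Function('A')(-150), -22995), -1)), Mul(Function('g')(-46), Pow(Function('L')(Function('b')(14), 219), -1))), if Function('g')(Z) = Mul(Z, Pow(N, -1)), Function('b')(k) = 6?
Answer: Rational(-233, 1260) ≈ -0.18492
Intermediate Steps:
Function('A')(B) = Pow(B, 2)
Function('g')(Z) = Mul(Rational(-1, 56), Z) (Function('g')(Z) = Mul(Z, Pow(-56, -1)) = Mul(Z, Rational(-1, 56)) = Mul(Rational(-1, 56), Z))
Add(Mul(Function('T')(-86), Pow(Add(Function('A')(-150), -22995), -1)), Mul(Function('g')(-46), Pow(Function('L')(Function('b')(14), 219), -1))) = Add(Mul(94, Pow(Add(Pow(-150, 2), -22995), -1)), Mul(Mul(Rational(-1, 56), -46), Pow(165, -1))) = Add(Mul(94, Pow(Add(22500, -22995), -1)), Mul(Rational(23, 28), Rational(1, 165))) = Add(Mul(94, Pow(-495, -1)), Rational(23, 4620)) = Add(Mul(94, Rational(-1, 495)), Rational(23, 4620)) = Add(Rational(-94, 495), Rational(23, 4620)) = Rational(-233, 1260)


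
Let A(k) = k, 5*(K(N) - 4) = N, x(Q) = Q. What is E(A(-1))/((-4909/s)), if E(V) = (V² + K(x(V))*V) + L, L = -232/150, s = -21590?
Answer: -1407668/73635 ≈ -19.117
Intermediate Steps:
K(N) = 4 + N/5
L = -116/75 (L = -232*1/150 = -116/75 ≈ -1.5467)
E(V) = -116/75 + V² + V*(4 + V/5) (E(V) = (V² + (4 + V/5)*V) - 116/75 = (V² + V*(4 + V/5)) - 116/75 = -116/75 + V² + V*(4 + V/5))
E(A(-1))/((-4909/s)) = (-116/75 + 4*(-1) + (6/5)*(-1)²)/((-4909/(-21590))) = (-116/75 - 4 + (6/5)*1)/((-4909*(-1/21590))) = (-116/75 - 4 + 6/5)/(4909/21590) = -326/75*21590/4909 = -1407668/73635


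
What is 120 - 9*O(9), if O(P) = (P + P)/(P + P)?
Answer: 111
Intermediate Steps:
O(P) = 1 (O(P) = (2*P)/((2*P)) = (2*P)*(1/(2*P)) = 1)
120 - 9*O(9) = 120 - 9*1 = 120 - 9 = 111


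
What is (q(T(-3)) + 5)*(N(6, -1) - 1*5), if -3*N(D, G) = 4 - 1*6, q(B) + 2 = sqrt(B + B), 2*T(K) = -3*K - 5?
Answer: -65/3 ≈ -21.667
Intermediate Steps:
T(K) = -5/2 - 3*K/2 (T(K) = (-3*K - 5)/2 = (-5 - 3*K)/2 = -5/2 - 3*K/2)
q(B) = -2 + sqrt(2)*sqrt(B) (q(B) = -2 + sqrt(B + B) = -2 + sqrt(2*B) = -2 + sqrt(2)*sqrt(B))
N(D, G) = 2/3 (N(D, G) = -(4 - 1*6)/3 = -(4 - 6)/3 = -1/3*(-2) = 2/3)
(q(T(-3)) + 5)*(N(6, -1) - 1*5) = ((-2 + sqrt(2)*sqrt(-5/2 - 3/2*(-3))) + 5)*(2/3 - 1*5) = ((-2 + sqrt(2)*sqrt(-5/2 + 9/2)) + 5)*(2/3 - 5) = ((-2 + sqrt(2)*sqrt(2)) + 5)*(-13/3) = ((-2 + 2) + 5)*(-13/3) = (0 + 5)*(-13/3) = 5*(-13/3) = -65/3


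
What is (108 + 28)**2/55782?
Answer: 9248/27891 ≈ 0.33158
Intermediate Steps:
(108 + 28)**2/55782 = 136**2*(1/55782) = 18496*(1/55782) = 9248/27891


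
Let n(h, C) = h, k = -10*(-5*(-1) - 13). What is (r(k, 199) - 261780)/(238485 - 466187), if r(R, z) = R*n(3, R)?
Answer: 130770/113851 ≈ 1.1486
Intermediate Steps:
k = 80 (k = -10*(5 - 13) = -10*(-8) = 80)
r(R, z) = 3*R (r(R, z) = R*3 = 3*R)
(r(k, 199) - 261780)/(238485 - 466187) = (3*80 - 261780)/(238485 - 466187) = (240 - 261780)/(-227702) = -261540*(-1/227702) = 130770/113851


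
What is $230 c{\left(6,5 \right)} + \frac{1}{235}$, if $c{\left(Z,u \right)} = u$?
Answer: $\frac{270251}{235} \approx 1150.0$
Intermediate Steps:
$230 c{\left(6,5 \right)} + \frac{1}{235} = 230 \cdot 5 + \frac{1}{235} = 1150 + \frac{1}{235} = \frac{270251}{235}$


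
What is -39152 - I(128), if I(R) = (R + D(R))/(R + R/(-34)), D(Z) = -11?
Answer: -27563671/704 ≈ -39153.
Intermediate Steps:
I(R) = 34*(-11 + R)/(33*R) (I(R) = (R - 11)/(R + R/(-34)) = (-11 + R)/(R + R*(-1/34)) = (-11 + R)/(R - R/34) = (-11 + R)/((33*R/34)) = (-11 + R)*(34/(33*R)) = 34*(-11 + R)/(33*R))
-39152 - I(128) = -39152 - 34*(-11 + 128)/(33*128) = -39152 - 34*117/(33*128) = -39152 - 1*663/704 = -39152 - 663/704 = -27563671/704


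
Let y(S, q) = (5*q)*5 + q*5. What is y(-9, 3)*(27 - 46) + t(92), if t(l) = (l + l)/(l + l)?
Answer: -1709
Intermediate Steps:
t(l) = 1 (t(l) = (2*l)/((2*l)) = (2*l)*(1/(2*l)) = 1)
y(S, q) = 30*q (y(S, q) = 25*q + 5*q = 30*q)
y(-9, 3)*(27 - 46) + t(92) = (30*3)*(27 - 46) + 1 = 90*(-19) + 1 = -1710 + 1 = -1709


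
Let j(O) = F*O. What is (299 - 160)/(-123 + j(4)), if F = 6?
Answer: -139/99 ≈ -1.4040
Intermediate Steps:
j(O) = 6*O
(299 - 160)/(-123 + j(4)) = (299 - 160)/(-123 + 6*4) = 139/(-123 + 24) = 139/(-99) = 139*(-1/99) = -139/99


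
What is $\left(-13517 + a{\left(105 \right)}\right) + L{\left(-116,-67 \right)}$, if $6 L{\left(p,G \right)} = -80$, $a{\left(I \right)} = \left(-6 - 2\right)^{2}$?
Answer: $- \frac{40399}{3} \approx -13466.0$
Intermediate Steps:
$a{\left(I \right)} = 64$ ($a{\left(I \right)} = \left(-8\right)^{2} = 64$)
$L{\left(p,G \right)} = - \frac{40}{3}$ ($L{\left(p,G \right)} = \frac{1}{6} \left(-80\right) = - \frac{40}{3}$)
$\left(-13517 + a{\left(105 \right)}\right) + L{\left(-116,-67 \right)} = \left(-13517 + 64\right) - \frac{40}{3} = -13453 - \frac{40}{3} = - \frac{40399}{3}$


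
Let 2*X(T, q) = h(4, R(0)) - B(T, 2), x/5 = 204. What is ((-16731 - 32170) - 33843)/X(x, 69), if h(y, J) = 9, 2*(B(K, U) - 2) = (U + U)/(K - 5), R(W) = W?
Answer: -167970320/7103 ≈ -23648.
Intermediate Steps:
x = 1020 (x = 5*204 = 1020)
B(K, U) = 2 + U/(-5 + K) (B(K, U) = 2 + ((U + U)/(K - 5))/2 = 2 + ((2*U)/(-5 + K))/2 = 2 + (2*U/(-5 + K))/2 = 2 + U/(-5 + K))
X(T, q) = 9/2 - (-8 + 2*T)/(2*(-5 + T)) (X(T, q) = (9 - (-10 + 2 + 2*T)/(-5 + T))/2 = (9 - (-8 + 2*T)/(-5 + T))/2 = 9/2 - (-8 + 2*T)/(2*(-5 + T)))
((-16731 - 32170) - 33843)/X(x, 69) = ((-16731 - 32170) - 33843)/(((-37 + 7*1020)/(2*(-5 + 1020)))) = (-48901 - 33843)/(((½)*(-37 + 7140)/1015)) = -82744/((½)*(1/1015)*7103) = -82744/7103/2030 = -82744*2030/7103 = -167970320/7103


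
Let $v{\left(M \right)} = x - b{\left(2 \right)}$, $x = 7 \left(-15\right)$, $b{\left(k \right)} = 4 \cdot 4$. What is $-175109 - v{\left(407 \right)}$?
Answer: $-174988$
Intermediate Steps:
$b{\left(k \right)} = 16$
$x = -105$
$v{\left(M \right)} = -121$ ($v{\left(M \right)} = -105 - 16 = -121$)
$-175109 - v{\left(407 \right)} = -175109 - -121 = -175109 + 121 = -174988$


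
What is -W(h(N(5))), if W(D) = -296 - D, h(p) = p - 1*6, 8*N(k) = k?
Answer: 2325/8 ≈ 290.63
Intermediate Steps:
N(k) = k/8
h(p) = -6 + p (h(p) = p - 6 = -6 + p)
-W(h(N(5))) = -(-296 - (-6 + (1/8)*5)) = -(-296 - (-6 + 5/8)) = -(-296 - 1*(-43/8)) = -(-296 + 43/8) = -1*(-2325/8) = 2325/8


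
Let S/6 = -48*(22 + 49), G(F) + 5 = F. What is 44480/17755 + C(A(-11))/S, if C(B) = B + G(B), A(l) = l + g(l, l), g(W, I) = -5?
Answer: 182036795/72610848 ≈ 2.5070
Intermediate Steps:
G(F) = -5 + F
S = -20448 (S = 6*(-48*(22 + 49)) = 6*(-48*71) = 6*(-3408) = -20448)
A(l) = -5 + l (A(l) = l - 5 = -5 + l)
C(B) = -5 + 2*B (C(B) = B + (-5 + B) = -5 + 2*B)
44480/17755 + C(A(-11))/S = 44480/17755 + (-5 + 2*(-5 - 11))/(-20448) = 44480*(1/17755) + (-5 + 2*(-16))*(-1/20448) = 8896/3551 + (-5 - 32)*(-1/20448) = 8896/3551 - 37*(-1/20448) = 8896/3551 + 37/20448 = 182036795/72610848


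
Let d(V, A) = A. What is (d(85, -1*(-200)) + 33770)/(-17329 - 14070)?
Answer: -33970/31399 ≈ -1.0819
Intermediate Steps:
(d(85, -1*(-200)) + 33770)/(-17329 - 14070) = (-1*(-200) + 33770)/(-17329 - 14070) = (200 + 33770)/(-31399) = 33970*(-1/31399) = -33970/31399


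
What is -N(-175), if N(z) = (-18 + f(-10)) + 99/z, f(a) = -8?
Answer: 4649/175 ≈ 26.566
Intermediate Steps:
N(z) = -26 + 99/z (N(z) = (-18 - 8) + 99/z = -26 + 99/z)
-N(-175) = -(-26 + 99/(-175)) = -(-26 + 99*(-1/175)) = -(-26 - 99/175) = -1*(-4649/175) = 4649/175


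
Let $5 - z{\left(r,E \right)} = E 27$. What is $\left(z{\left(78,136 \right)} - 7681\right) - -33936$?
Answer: $22588$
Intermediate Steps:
$z{\left(r,E \right)} = 5 - 27 E$ ($z{\left(r,E \right)} = 5 - E 27 = 5 - 27 E$)
$\left(z{\left(78,136 \right)} - 7681\right) - -33936 = \left(\left(5 - 3672\right) - 7681\right) - -33936 = \left(\left(5 - 3672\right) - 7681\right) + 33936 = \left(-3667 - 7681\right) + 33936 = -11348 + 33936 = 22588$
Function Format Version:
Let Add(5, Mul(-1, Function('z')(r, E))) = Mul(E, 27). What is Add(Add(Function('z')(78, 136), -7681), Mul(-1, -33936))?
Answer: 22588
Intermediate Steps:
Function('z')(r, E) = Add(5, Mul(-27, E)) (Function('z')(r, E) = Add(5, Mul(-1, Mul(E, 27))) = Add(5, Mul(-1, Mul(27, E))) = Add(5, Mul(-27, E)))
Add(Add(Function('z')(78, 136), -7681), Mul(-1, -33936)) = Add(Add(Add(5, Mul(-27, 136)), -7681), Mul(-1, -33936)) = Add(Add(Add(5, -3672), -7681), 33936) = Add(Add(-3667, -7681), 33936) = Add(-11348, 33936) = 22588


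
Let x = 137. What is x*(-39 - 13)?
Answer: -7124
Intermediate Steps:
x*(-39 - 13) = 137*(-39 - 13) = 137*(-52) = -7124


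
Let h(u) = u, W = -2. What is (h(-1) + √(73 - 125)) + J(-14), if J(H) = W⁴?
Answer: 15 + 2*I*√13 ≈ 15.0 + 7.2111*I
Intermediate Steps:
J(H) = 16 (J(H) = (-2)⁴ = 16)
(h(-1) + √(73 - 125)) + J(-14) = (-1 + √(73 - 125)) + 16 = (-1 + √(-52)) + 16 = (-1 + 2*I*√13) + 16 = 15 + 2*I*√13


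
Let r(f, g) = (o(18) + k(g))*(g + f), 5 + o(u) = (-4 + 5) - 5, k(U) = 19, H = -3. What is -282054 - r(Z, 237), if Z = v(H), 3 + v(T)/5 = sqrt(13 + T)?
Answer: -284274 - 50*sqrt(10) ≈ -2.8443e+5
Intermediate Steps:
o(u) = -9 (o(u) = -5 + ((-4 + 5) - 5) = -5 + (1 - 5) = -5 - 4 = -9)
v(T) = -15 + 5*sqrt(13 + T)
Z = -15 + 5*sqrt(10) (Z = -15 + 5*sqrt(13 - 3) = -15 + 5*sqrt(10) ≈ 0.81139)
r(f, g) = 10*f + 10*g (r(f, g) = (-9 + 19)*(g + f) = 10*(f + g) = 10*f + 10*g)
-282054 - r(Z, 237) = -282054 - (10*(-15 + 5*sqrt(10)) + 10*237) = -282054 - ((-150 + 50*sqrt(10)) + 2370) = -282054 - (2220 + 50*sqrt(10)) = -282054 + (-2220 - 50*sqrt(10)) = -284274 - 50*sqrt(10)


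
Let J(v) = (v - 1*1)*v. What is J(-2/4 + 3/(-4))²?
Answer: 2025/256 ≈ 7.9102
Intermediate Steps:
J(v) = v*(-1 + v) (J(v) = (v - 1)*v = (-1 + v)*v = v*(-1 + v))
J(-2/4 + 3/(-4))² = ((-2/4 + 3/(-4))*(-1 + (-2/4 + 3/(-4))))² = ((-2*¼ + 3*(-¼))*(-1 + (-2*¼ + 3*(-¼))))² = ((-½ - ¾)*(-1 + (-½ - ¾)))² = (-5*(-1 - 5/4)/4)² = (-5/4*(-9/4))² = (45/16)² = 2025/256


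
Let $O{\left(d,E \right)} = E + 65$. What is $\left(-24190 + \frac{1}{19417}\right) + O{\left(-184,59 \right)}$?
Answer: $- \frac{467289521}{19417} \approx -24066.0$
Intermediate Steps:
$O{\left(d,E \right)} = 65 + E$
$\left(-24190 + \frac{1}{19417}\right) + O{\left(-184,59 \right)} = \left(-24190 + \frac{1}{19417}\right) + \left(65 + 59\right) = \left(-24190 + \frac{1}{19417}\right) + 124 = - \frac{469697229}{19417} + 124 = - \frac{467289521}{19417}$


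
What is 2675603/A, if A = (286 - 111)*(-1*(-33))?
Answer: 382229/825 ≈ 463.31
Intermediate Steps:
A = 5775 (A = 175*33 = 5775)
2675603/A = 2675603/5775 = 2675603*(1/5775) = 382229/825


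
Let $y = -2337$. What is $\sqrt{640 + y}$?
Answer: $i \sqrt{1697} \approx 41.195 i$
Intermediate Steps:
$\sqrt{640 + y} = \sqrt{640 - 2337} = \sqrt{-1697} = i \sqrt{1697}$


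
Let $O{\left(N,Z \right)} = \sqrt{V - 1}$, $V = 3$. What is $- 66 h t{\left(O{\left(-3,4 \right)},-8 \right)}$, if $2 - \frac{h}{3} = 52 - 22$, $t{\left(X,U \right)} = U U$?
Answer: $354816$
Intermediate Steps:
$O{\left(N,Z \right)} = \sqrt{2}$ ($O{\left(N,Z \right)} = \sqrt{3 - 1} = \sqrt{2}$)
$t{\left(X,U \right)} = U^{2}$
$h = -84$ ($h = 6 - 3 \left(52 - 22\right) = 6 - 90 = -84$)
$- 66 h t{\left(O{\left(-3,4 \right)},-8 \right)} = \left(-66\right) \left(-84\right) \left(-8\right)^{2} = 5544 \cdot 64 = 354816$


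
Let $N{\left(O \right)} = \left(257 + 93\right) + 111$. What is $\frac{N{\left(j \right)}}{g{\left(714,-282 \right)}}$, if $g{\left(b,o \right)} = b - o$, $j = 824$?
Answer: $\frac{461}{996} \approx 0.46285$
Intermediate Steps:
$N{\left(O \right)} = 461$ ($N{\left(O \right)} = 350 + 111 = 461$)
$\frac{N{\left(j \right)}}{g{\left(714,-282 \right)}} = \frac{461}{714 - -282} = \frac{461}{714 + 282} = \frac{461}{996}$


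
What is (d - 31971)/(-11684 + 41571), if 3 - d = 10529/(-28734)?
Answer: -48345157/45198582 ≈ -1.0696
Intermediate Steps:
d = 96731/28734 (d = 3 - 10529/(-28734) = 3 - 10529*(-1)/28734 = 3 - 1*(-10529/28734) = 3 + 10529/28734 = 96731/28734 ≈ 3.3664)
(d - 31971)/(-11684 + 41571) = (96731/28734 - 31971)/(-11684 + 41571) = -918557983/28734/29887 = -918557983/28734*1/29887 = -48345157/45198582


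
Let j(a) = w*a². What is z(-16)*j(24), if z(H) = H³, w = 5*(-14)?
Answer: 165150720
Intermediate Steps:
w = -70
j(a) = -70*a²
z(-16)*j(24) = (-16)³*(-70*24²) = -(-286720)*576 = -4096*(-40320) = 165150720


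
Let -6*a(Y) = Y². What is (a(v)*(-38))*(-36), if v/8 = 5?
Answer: -364800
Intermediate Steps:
v = 40 (v = 8*5 = 40)
a(Y) = -Y²/6
(a(v)*(-38))*(-36) = (-⅙*40²*(-38))*(-36) = (-⅙*1600*(-38))*(-36) = -800/3*(-38)*(-36) = (30400/3)*(-36) = -364800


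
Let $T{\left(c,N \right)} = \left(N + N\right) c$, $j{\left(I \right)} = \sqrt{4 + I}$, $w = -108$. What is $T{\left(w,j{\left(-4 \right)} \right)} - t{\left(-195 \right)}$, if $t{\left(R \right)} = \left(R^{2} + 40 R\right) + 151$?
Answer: $-30376$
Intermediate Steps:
$T{\left(c,N \right)} = 2 N c$
$t{\left(R \right)} = 151 + R^{2} + 40 R$
$T{\left(w,j{\left(-4 \right)} \right)} - t{\left(-195 \right)} = 2 \sqrt{4 - 4} \left(-108\right) - \left(151 + \left(-195\right)^{2} + 40 \left(-195\right)\right) = 2 \sqrt{0} \left(-108\right) - \left(151 + 38025 - 7800\right) = 2 \cdot 0 \left(-108\right) - 30376 = 0 - 30376 = -30376$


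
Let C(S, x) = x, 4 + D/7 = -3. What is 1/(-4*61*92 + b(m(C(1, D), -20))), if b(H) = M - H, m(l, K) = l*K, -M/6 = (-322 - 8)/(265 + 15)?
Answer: -14/327893 ≈ -4.2697e-5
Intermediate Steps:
D = -49 (D = -28 + 7*(-3) = -28 - 21 = -49)
M = 99/14 (M = -6*(-322 - 8)/(265 + 15) = -(-1980)/280 = -6*(-33/28) = 99/14 ≈ 7.0714)
m(l, K) = K*l
b(H) = 99/14 - H
1/(-4*61*92 + b(m(C(1, D), -20))) = 1/(-4*61*92 + (99/14 - (-20)*(-49))) = 1/(-244*92 + (99/14 - 1*980)) = 1/(-22448 + (99/14 - 980)) = 1/(-22448 - 13621/14) = 1/(-327893/14) = -14/327893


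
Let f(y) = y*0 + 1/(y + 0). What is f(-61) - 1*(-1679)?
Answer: 102418/61 ≈ 1679.0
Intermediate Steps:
f(y) = 1/y (f(y) = 0 + 1/y = 1/y)
f(-61) - 1*(-1679) = 1/(-61) - 1*(-1679) = -1/61 + 1679 = 102418/61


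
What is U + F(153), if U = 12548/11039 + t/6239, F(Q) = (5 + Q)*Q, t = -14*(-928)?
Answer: 1665141193514/68872321 ≈ 24177.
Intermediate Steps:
t = 12992
F(Q) = Q*(5 + Q)
U = 221705660/68872321 (U = 12548/11039 + 12992/6239 = 221705660/68872321 ≈ 3.2191)
U + F(153) = 221705660/68872321 + 153*(5 + 153) = 221705660/68872321 + 153*158 = 221705660/68872321 + 24174 = 1665141193514/68872321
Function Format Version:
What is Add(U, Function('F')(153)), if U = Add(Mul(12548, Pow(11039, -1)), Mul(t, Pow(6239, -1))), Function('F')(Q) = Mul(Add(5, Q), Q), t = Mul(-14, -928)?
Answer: Rational(1665141193514, 68872321) ≈ 24177.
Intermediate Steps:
t = 12992
Function('F')(Q) = Mul(Q, Add(5, Q))
U = Rational(221705660, 68872321) (U = Add(Mul(12548, Pow(11039, -1)), Mul(12992, Pow(6239, -1))) = Add(Mul(12548, Rational(1, 11039)), Mul(12992, Rational(1, 6239))) = Add(Rational(12548, 11039), Rational(12992, 6239)) = Rational(221705660, 68872321) ≈ 3.2191)
Add(U, Function('F')(153)) = Add(Rational(221705660, 68872321), Mul(153, Add(5, 153))) = Add(Rational(221705660, 68872321), Mul(153, 158)) = Add(Rational(221705660, 68872321), 24174) = Rational(1665141193514, 68872321)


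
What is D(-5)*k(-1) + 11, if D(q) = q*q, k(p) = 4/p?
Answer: -89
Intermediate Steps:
D(q) = q²
D(-5)*k(-1) + 11 = (-5)²*(4/(-1)) + 11 = 25*(4*(-1)) + 11 = 25*(-4) + 11 = -100 + 11 = -89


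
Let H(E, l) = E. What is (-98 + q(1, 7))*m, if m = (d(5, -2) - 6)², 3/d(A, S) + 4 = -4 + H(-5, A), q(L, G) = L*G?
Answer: -45927/13 ≈ -3532.8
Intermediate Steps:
q(L, G) = G*L
d(A, S) = -3/13 (d(A, S) = 3/(-4 + (-4 - 5)) = 3/(-4 - 9) = 3/(-13) = 3*(-1/13) = -3/13)
m = 6561/169 (m = (-3/13 - 6)² = (-81/13)² = 6561/169 ≈ 38.823)
(-98 + q(1, 7))*m = (-98 + 7*1)*(6561/169) = (-98 + 7)*(6561/169) = -91*6561/169 = -45927/13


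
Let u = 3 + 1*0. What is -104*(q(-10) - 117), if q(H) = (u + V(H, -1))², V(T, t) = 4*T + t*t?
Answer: -122616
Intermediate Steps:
u = 3 (u = 3 + 0 = 3)
V(T, t) = t² + 4*T (V(T, t) = 4*T + t² = t² + 4*T)
q(H) = (4 + 4*H)² (q(H) = (3 + ((-1)² + 4*H))² = (3 + (1 + 4*H))² = (4 + 4*H)²)
-104*(q(-10) - 117) = -104*(16*(1 - 10)² - 117) = -104*(16*(-9)² - 117) = -104*(16*81 - 117) = -104*(1296 - 117) = -104*1179 = -122616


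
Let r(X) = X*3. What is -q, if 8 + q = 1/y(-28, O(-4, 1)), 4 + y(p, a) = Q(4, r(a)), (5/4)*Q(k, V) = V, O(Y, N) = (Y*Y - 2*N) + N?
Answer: 255/32 ≈ 7.9688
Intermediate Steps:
O(Y, N) = Y² - N (O(Y, N) = (Y² - 2*N) + N = Y² - N)
r(X) = 3*X
Q(k, V) = 4*V/5
y(p, a) = -4 + 12*a/5 (y(p, a) = -4 + 4*(3*a)/5 = -4 + 12*a/5)
q = -255/32 (q = -8 + 1/(-4 + 12*((-4)² - 1*1)/5) = -8 + 1/(-4 + 12*(16 - 1)/5) = -8 + 1/(-4 + (12/5)*15) = -8 + 1/(-4 + 36) = -8 + 1/32 = -255/32 ≈ -7.9688)
-q = -1*(-255/32) = 255/32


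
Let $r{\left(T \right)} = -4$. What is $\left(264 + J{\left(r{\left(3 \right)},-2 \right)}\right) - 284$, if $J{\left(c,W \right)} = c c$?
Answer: $-4$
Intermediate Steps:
$J{\left(c,W \right)} = c^{2}$
$\left(264 + J{\left(r{\left(3 \right)},-2 \right)}\right) - 284 = \left(264 + \left(-4\right)^{2}\right) - 284 = \left(264 + 16\right) - 284 = 280 - 284 = -4$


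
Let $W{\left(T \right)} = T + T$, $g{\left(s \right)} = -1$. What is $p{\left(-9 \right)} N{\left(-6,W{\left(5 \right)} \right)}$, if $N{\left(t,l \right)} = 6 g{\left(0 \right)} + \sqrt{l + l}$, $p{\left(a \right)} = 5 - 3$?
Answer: $-12 + 4 \sqrt{5} \approx -3.0557$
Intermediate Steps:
$p{\left(a \right)} = 2$
$W{\left(T \right)} = 2 T$
$N{\left(t,l \right)} = -6 + \sqrt{2} \sqrt{l}$ ($N{\left(t,l \right)} = 6 \left(-1\right) + \sqrt{l + l} = -6 + \sqrt{2 l} = -6 + \sqrt{2} \sqrt{l}$)
$p{\left(-9 \right)} N{\left(-6,W{\left(5 \right)} \right)} = 2 \left(-6 + \sqrt{2} \sqrt{2 \cdot 5}\right) = 2 \left(-6 + \sqrt{2} \sqrt{10}\right) = 2 \left(-6 + 2 \sqrt{5}\right) = -12 + 4 \sqrt{5}$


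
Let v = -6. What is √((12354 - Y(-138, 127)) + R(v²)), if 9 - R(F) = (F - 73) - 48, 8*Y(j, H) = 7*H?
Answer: √197390/4 ≈ 111.07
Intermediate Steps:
Y(j, H) = 7*H/8 (Y(j, H) = (7*H)/8 = 7*H/8)
R(F) = 130 - F (R(F) = 9 - ((F - 73) - 48) = 9 - ((-73 + F) - 48) = 9 - (-121 + F) = 9 + (121 - F) = 130 - F)
√((12354 - Y(-138, 127)) + R(v²)) = √((12354 - 7*127/8) + (130 - 1*(-6)²)) = √((12354 - 1*889/8) + (130 - 1*36)) = √((12354 - 889/8) + (130 - 36)) = √(97943/8 + 94) = √(98695/8) = √197390/4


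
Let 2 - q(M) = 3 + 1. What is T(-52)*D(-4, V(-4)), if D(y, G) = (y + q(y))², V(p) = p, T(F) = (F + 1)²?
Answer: 93636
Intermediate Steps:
T(F) = (1 + F)²
q(M) = -2 (q(M) = 2 - (3 + 1) = 2 - 1*4 = 2 - 4 = -2)
D(y, G) = (-2 + y)² (D(y, G) = (y - 2)² = (-2 + y)²)
T(-52)*D(-4, V(-4)) = (1 - 52)²*(-2 - 4)² = (-51)²*(-6)² = 2601*36 = 93636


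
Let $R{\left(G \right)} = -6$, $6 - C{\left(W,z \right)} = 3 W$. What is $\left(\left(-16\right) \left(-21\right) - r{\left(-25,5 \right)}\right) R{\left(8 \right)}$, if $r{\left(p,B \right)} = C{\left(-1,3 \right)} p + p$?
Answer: $-3516$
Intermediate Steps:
$C{\left(W,z \right)} = 6 - 3 W$
$r{\left(p,B \right)} = 10 p$ ($r{\left(p,B \right)} = \left(6 - -3\right) p + p = \left(6 + 3\right) p + p = 9 p + p = 10 p$)
$\left(\left(-16\right) \left(-21\right) - r{\left(-25,5 \right)}\right) R{\left(8 \right)} = \left(\left(-16\right) \left(-21\right) - 10 \left(-25\right)\right) \left(-6\right) = \left(336 - -250\right) \left(-6\right) = \left(336 + 250\right) \left(-6\right) = 586 \left(-6\right) = -3516$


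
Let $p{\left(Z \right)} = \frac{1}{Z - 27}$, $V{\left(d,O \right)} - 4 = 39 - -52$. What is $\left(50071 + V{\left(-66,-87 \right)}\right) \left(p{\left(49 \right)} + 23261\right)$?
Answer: $\frac{12836049669}{11} \approx 1.1669 \cdot 10^{9}$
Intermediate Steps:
$V{\left(d,O \right)} = 95$ ($V{\left(d,O \right)} = 4 + \left(39 - -52\right) = 4 + \left(39 + 52\right) = 4 + 91 = 95$)
$p{\left(Z \right)} = \frac{1}{-27 + Z}$
$\left(50071 + V{\left(-66,-87 \right)}\right) \left(p{\left(49 \right)} + 23261\right) = \left(50071 + 95\right) \left(\frac{1}{-27 + 49} + 23261\right) = 50166 \left(\frac{1}{22} + 23261\right) = 50166 \cdot \frac{511743}{22} = \frac{12836049669}{11}$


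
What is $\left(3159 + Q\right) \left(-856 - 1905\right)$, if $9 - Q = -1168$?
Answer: $-11971696$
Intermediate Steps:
$Q = 1177$ ($Q = 9 - -1168 = 9 + 1168 = 1177$)
$\left(3159 + Q\right) \left(-856 - 1905\right) = \left(3159 + 1177\right) \left(-856 - 1905\right) = 4336 \left(-2761\right) = -11971696$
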